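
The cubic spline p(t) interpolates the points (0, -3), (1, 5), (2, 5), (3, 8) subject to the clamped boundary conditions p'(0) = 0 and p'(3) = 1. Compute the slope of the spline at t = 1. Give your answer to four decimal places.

5.8667

Let M_i = p''(x_i). Step sizes h_i = 1, 1, 1; slopes of the chords Δ_i = (y_(i+1) - y_i)/h_i = 8, 0, 3.
  1·M_0 + 4·M_1 + 1·M_2 = 6(Δ_1 - Δ_0) = -48
  1·M_1 + 4·M_2 + 1·M_3 = 6(Δ_2 - Δ_1) = 18
Clamped end conditions give two more equations: 2h_0·M_0 + h_0·M_1 = 6(Δ_0 - p'(0)) = 48 and h_2·M_2 + 2h_2·M_3 = 6(p'(3) - Δ_2) = -12.
Forward elimination and back-substitution give M_0 = 544/15, M_1 = -368/15, M_2 = 208/15, M_3 = -194/15.
On [1, 2], p'(t) = b_1 + 2c_1·(t - 1) + 3d_1·(t - 1)² with b_1 = Δ_1 - h_1(2M_1 + M_2)/6 = 88/15, c_1 = M_1/2 = -184/15, d_1 = (M_2 - M_1)/(6h_1) = 32/5. So p'(1) = 88/15.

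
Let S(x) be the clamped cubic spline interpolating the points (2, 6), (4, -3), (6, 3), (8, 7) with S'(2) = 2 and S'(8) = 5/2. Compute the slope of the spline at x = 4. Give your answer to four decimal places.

Write m_i for S''(x_i). With h_i = 2, 2, 2 and divided differences Δ_i = -9/2, 3, 2, the continuity of S' gives the tridiagonal system
  2·m_0 + 8·m_1 + 2·m_2 = 6(Δ_1 - Δ_0) = 45
  2·m_1 + 8·m_2 + 2·m_3 = 6(Δ_2 - Δ_1) = -6
Clamped end conditions give two more equations: 2h_0·m_0 + h_0·m_1 = 6(Δ_0 - S'(2)) = -39 and h_2·m_2 + 2h_2·m_3 = 6(S'(8) - Δ_2) = 3.
Solving: m_0 = -224/15, m_1 = 311/30, m_2 = -121/30, m_3 = 83/30.
On [4, 6], S'(x) = b_1 + 2c_1·(x - 4) + 3d_1·(x - 4)² with b_1 = Δ_1 - h_1(2m_1 + m_2)/6 = -77/30, c_1 = m_1/2 = 311/60, d_1 = (m_2 - m_1)/(6h_1) = -6/5. So S'(4) = -77/30.

-2.5667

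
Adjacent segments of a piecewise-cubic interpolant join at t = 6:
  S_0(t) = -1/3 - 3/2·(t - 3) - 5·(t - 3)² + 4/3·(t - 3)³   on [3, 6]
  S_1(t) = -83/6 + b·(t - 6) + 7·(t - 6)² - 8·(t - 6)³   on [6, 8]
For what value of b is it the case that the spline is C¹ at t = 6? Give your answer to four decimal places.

4.5000

S_0'(t) = -3/2 - 10·(t - 3) + 4·(t - 3)², so S_0'(6) = 9/2. On the right, S_1'(6) = b, so b = 9/2.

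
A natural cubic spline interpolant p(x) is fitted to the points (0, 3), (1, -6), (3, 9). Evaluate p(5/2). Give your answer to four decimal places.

Write M_i for p''(x_i). With h_i = 1, 2 and divided differences Δ_i = -9, 15/2, the continuity of p' gives the tridiagonal system
  1·M_0 + 6·M_1 + 2·M_2 = 6(Δ_1 - Δ_0) = 99
Natural end conditions: M_0 = M_2 = 0.
Solving: M_0 = 0, M_1 = 33/2, M_2 = 0.
On [1, 3], p(x) = -6 - 7/2·(x - 1) + 33/4·(x - 1)² - 11/8·(x - 1)³.
With (x - 1) = 3/2: p(5/2) = 171/64.

2.6719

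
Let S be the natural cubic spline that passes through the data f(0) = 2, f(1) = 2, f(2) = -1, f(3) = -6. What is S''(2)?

-2

Write M_i for S''(x_i). With h_i = 1, 1, 1 and divided differences Δ_i = 0, -3, -5, the continuity of S' gives the tridiagonal system
  1·M_0 + 4·M_1 + 1·M_2 = 6(Δ_1 - Δ_0) = -18
  1·M_1 + 4·M_2 + 1·M_3 = 6(Δ_2 - Δ_1) = -12
Natural end conditions: M_0 = M_3 = 0.
Hence M_0 = 0, M_1 = -4, M_2 = -2, M_3 = 0.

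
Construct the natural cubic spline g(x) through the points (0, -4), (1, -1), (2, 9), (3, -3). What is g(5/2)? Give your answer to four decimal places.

5.3750

Put M_i = g'' at the i-th knot. Here h = (1, 1, 1) and Δ = (3, 10, -12), so the interior equations h_(i-1)·M_(i-1) + 2(h_(i-1)+h_i)·M_i + h_i·M_(i+1) = 6(Δ_i − Δ_(i-1)) read
  1·M_0 + 4·M_1 + 1·M_2 = 6(Δ_1 - Δ_0) = 42
  1·M_1 + 4·M_2 + 1·M_3 = 6(Δ_2 - Δ_1) = -132
Natural end conditions: M_0 = M_3 = 0.
Forward elimination and back-substitution give M_0 = 0, M_1 = 20, M_2 = -38, M_3 = 0.
On [2, 3], g(x) = 9 + 2/3·(x - 2) - 19·(x - 2)² + 19/3·(x - 2)³.
With (x - 2) = 1/2: g(5/2) = 43/8.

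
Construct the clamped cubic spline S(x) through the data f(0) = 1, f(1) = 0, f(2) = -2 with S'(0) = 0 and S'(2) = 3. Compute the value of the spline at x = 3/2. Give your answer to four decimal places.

With σ_i denoting the second derivative at x_i, h_i = 1, 1, and Δ_i = (y_(i+1) − y_i)/h_i = -1, -2:
  1·σ_0 + 4·σ_1 + 1·σ_2 = 6(Δ_1 - Δ_0) = -6
Clamped end conditions give two more equations: 2h_0·σ_0 + h_0·σ_1 = 6(Δ_0 - S'(0)) = -6 and h_1·σ_1 + 2h_1·σ_2 = 6(S'(2) - Δ_1) = 30.
Solving: σ_0 = 0, σ_1 = -6, σ_2 = 18.
On [1, 2], S(x) = 0 - 3·(x - 1) - 3·(x - 1)² + 4·(x - 1)³.
With (x - 1) = 1/2: S(3/2) = -7/4.

-1.7500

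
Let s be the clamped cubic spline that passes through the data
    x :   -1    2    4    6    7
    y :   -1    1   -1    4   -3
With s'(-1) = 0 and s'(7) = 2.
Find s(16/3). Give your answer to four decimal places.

5.2432

With M_i denoting the second derivative at x_i, h_i = 3, 2, 2, 1, and Δ_i = (y_(i+1) − y_i)/h_i = 2/3, -1, 5/2, -7:
  3·M_0 + 10·M_1 + 2·M_2 = 6(Δ_1 - Δ_0) = -10
  2·M_1 + 8·M_2 + 2·M_3 = 6(Δ_2 - Δ_1) = 21
  2·M_2 + 6·M_3 + 1·M_4 = 6(Δ_3 - Δ_2) = -57
Clamped end conditions give two more equations: 2h_0·M_0 + h_0·M_1 = 6(Δ_0 - s'(-1)) = 4 and h_3·M_3 + 2h_3·M_4 = 6(s'(7) - Δ_3) = 54.
Solving: M_0 = 1471/636, M_1 = -349/106, M_2 = 3389/424, M_3 = -1927/106, M_4 = 7651/212.
On [4, 6], s(x) = -1 + 685/212·(x - 4) + 3389/848·(x - 4)² - 3699/1696·(x - 4)³.
With (x - 4) = 4/3: s(16/3) = 2501/477.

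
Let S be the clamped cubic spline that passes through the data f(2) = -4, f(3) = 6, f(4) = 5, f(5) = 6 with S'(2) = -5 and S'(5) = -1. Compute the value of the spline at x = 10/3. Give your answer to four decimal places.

Put m_i = S'' at the i-th knot. Here h = (1, 1, 1) and Δ = (10, -1, 1), so the interior equations h_(i-1)·m_(i-1) + 2(h_(i-1)+h_i)·m_i + h_i·m_(i+1) = 6(Δ_i − Δ_(i-1)) read
  1·m_0 + 4·m_1 + 1·m_2 = 6(Δ_1 - Δ_0) = -66
  1·m_1 + 4·m_2 + 1·m_3 = 6(Δ_2 - Δ_1) = 12
Clamped end conditions give two more equations: 2h_0·m_0 + h_0·m_1 = 6(Δ_0 - S'(2)) = 90 and h_2·m_2 + 2h_2·m_3 = 6(S'(5) - Δ_2) = -12.
Forward elimination and back-substitution give m_0 = 946/15, m_1 = -542/15, m_2 = 232/15, m_3 = -206/15.
On [3, 4], S(x) = 6 + 127/15·(x - 3) - 271/15·(x - 3)² + 43/5·(x - 3)³.
With (x - 3) = 1/3: S(10/3) = 107/15.

7.1333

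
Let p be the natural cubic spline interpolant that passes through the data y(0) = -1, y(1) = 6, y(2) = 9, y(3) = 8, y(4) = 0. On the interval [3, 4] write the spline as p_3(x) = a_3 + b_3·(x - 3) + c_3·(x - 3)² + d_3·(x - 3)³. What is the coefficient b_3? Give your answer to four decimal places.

-4.6786

Put M_i = p'' at the i-th knot. Here h = (1, 1, 1, 1) and Δ = (7, 3, -1, -8), so the interior equations h_(i-1)·M_(i-1) + 2(h_(i-1)+h_i)·M_i + h_i·M_(i+1) = 6(Δ_i − Δ_(i-1)) read
  1·M_0 + 4·M_1 + 1·M_2 = 6(Δ_1 - Δ_0) = -24
  1·M_1 + 4·M_2 + 1·M_3 = 6(Δ_2 - Δ_1) = -24
  1·M_2 + 4·M_3 + 1·M_4 = 6(Δ_3 - Δ_2) = -42
Natural end conditions: M_0 = M_4 = 0.
Solving: M_0 = 0, M_1 = -153/28, M_2 = -15/7, M_3 = -279/28, M_4 = 0.
On [3, 4], with p_3(x) = a_3 + b_3·(x - 3) + c_3·(x - 3)² + d_3·(x - 3)³: c_3 = M_3/2 = -279/56, d_3 = (M_4 - M_3)/(6h_3) = 93/56, b_3 = Δ_3 - h_3(2M_3 + M_4)/6 = -131/28.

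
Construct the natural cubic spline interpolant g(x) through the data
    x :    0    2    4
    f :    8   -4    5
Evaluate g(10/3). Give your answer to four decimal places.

Let M_i = g''(x_i). Step sizes h_i = 2, 2; slopes of the chords Δ_i = (y_(i+1) - y_i)/h_i = -6, 9/2.
  2·M_0 + 8·M_1 + 2·M_2 = 6(Δ_1 - Δ_0) = 63
Natural end conditions: M_0 = M_2 = 0.
Hence M_0 = 0, M_1 = 63/8, M_2 = 0.
On [2, 4], g(x) = -4 - 3/4·(x - 2) + 63/16·(x - 2)² - 21/32·(x - 2)³.
With (x - 2) = 4/3: g(10/3) = 4/9.

0.4444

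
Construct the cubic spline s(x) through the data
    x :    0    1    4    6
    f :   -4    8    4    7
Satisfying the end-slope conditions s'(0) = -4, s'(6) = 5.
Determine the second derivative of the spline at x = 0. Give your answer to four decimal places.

Write m_i for s''(x_i). With h_i = 1, 3, 2 and divided differences Δ_i = 12, -4/3, 3/2, the continuity of s' gives the tridiagonal system
  1·m_0 + 8·m_1 + 3·m_2 = 6(Δ_1 - Δ_0) = -80
  3·m_1 + 10·m_2 + 2·m_3 = 6(Δ_2 - Δ_1) = 17
Clamped end conditions give two more equations: 2h_0·m_0 + h_0·m_1 = 6(Δ_0 - s'(0)) = 96 and h_2·m_2 + 2h_2·m_3 = 6(s'(6) - Δ_2) = 21.
Hence m_0 = 4525/78, m_1 = -781/39, m_2 = 577/78, m_3 = 121/78.

58.0128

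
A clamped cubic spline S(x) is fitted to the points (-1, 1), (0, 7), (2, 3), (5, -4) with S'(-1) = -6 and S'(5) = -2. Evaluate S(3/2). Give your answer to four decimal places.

5.8125

Put M_i = S'' at the i-th knot. Here h = (1, 2, 3) and Δ = (6, -2, -7/3), so the interior equations h_(i-1)·M_(i-1) + 2(h_(i-1)+h_i)·M_i + h_i·M_(i+1) = 6(Δ_i − Δ_(i-1)) read
  1·M_0 + 6·M_1 + 2·M_2 = 6(Δ_1 - Δ_0) = -48
  2·M_1 + 10·M_2 + 3·M_3 = 6(Δ_2 - Δ_1) = -2
Clamped end conditions give two more equations: 2h_0·M_0 + h_0·M_1 = 6(Δ_0 - S'(-1)) = 72 and h_2·M_2 + 2h_2·M_3 = 6(S'(5) - Δ_2) = 2.
Forward elimination and back-substitution give M_0 = 2524/57, M_1 = -944/57, M_2 = 202/57, M_3 = -82/57.
On [0, 2], S(x) = 7 + 448/57·x - 472/57·x² + 191/114·x³.
With x = 3/2: S(3/2) = 93/16.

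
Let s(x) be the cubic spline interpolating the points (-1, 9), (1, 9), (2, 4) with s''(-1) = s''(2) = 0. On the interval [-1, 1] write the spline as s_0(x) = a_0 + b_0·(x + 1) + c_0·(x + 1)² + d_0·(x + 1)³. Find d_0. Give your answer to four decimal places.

-0.4167

Write σ_i for s''(x_i). With h_i = 2, 1 and divided differences Δ_i = 0, -5, the continuity of s' gives the tridiagonal system
  2·σ_0 + 6·σ_1 + 1·σ_2 = 6(Δ_1 - Δ_0) = -30
Natural end conditions: σ_0 = σ_2 = 0.
Solving: σ_0 = 0, σ_1 = -5, σ_2 = 0.
On [-1, 1], with s_0(x) = a_0 + b_0·(x + 1) + c_0·(x + 1)² + d_0·(x + 1)³: c_0 = σ_0/2 = 0, d_0 = (σ_1 - σ_0)/(6h_0) = -5/12, b_0 = Δ_0 - h_0(2σ_0 + σ_1)/6 = 5/3.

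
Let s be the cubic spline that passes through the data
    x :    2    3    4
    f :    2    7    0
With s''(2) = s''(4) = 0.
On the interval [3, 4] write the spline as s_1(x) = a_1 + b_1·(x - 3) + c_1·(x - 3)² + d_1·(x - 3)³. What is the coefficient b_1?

-1

Put M_i = s'' at the i-th knot. Here h = (1, 1) and Δ = (5, -7), so the interior equations h_(i-1)·M_(i-1) + 2(h_(i-1)+h_i)·M_i + h_i·M_(i+1) = 6(Δ_i − Δ_(i-1)) read
  1·M_0 + 4·M_1 + 1·M_2 = 6(Δ_1 - Δ_0) = -72
Natural end conditions: M_0 = M_2 = 0.
Solving the tridiagonal system: M_0 = 0, M_1 = -18, M_2 = 0.
On [3, 4], with s_1(x) = a_1 + b_1·(x - 3) + c_1·(x - 3)² + d_1·(x - 3)³: c_1 = M_1/2 = -9, d_1 = (M_2 - M_1)/(6h_1) = 3, b_1 = Δ_1 - h_1(2M_1 + M_2)/6 = -1.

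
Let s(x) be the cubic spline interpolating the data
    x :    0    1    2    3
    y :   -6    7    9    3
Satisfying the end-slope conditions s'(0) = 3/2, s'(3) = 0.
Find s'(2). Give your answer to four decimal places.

-6.1000

With σ_i denoting the second derivative at x_i, h_i = 1, 1, 1, and Δ_i = (y_(i+1) − y_i)/h_i = 13, 2, -6:
  1·σ_0 + 4·σ_1 + 1·σ_2 = 6(Δ_1 - Δ_0) = -66
  1·σ_1 + 4·σ_2 + 1·σ_3 = 6(Δ_2 - Δ_1) = -48
Clamped end conditions give two more equations: 2h_0·σ_0 + h_0·σ_1 = 6(Δ_0 - s'(0)) = 69 and h_2·σ_2 + 2h_2·σ_3 = 6(s'(3) - Δ_2) = 36.
Forward elimination and back-substitution give σ_0 = 236/5, σ_1 = -127/5, σ_2 = -58/5, σ_3 = 119/5.
On [2, 3], s'(x) = b_2 + 2c_2·(x - 2) + 3d_2·(x - 2)² with b_2 = Δ_2 - h_2(2σ_2 + σ_3)/6 = -61/10, c_2 = σ_2/2 = -29/5, d_2 = (σ_3 - σ_2)/(6h_2) = 59/10. So s'(2) = -61/10.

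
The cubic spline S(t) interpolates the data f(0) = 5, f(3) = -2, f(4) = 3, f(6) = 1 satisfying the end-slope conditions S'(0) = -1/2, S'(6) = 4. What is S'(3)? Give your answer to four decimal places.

3.8571

Write σ_i for S''(x_i). With h_i = 3, 1, 2 and divided differences Δ_i = -7/3, 5, -1, the continuity of S' gives the tridiagonal system
  3·σ_0 + 8·σ_1 + 1·σ_2 = 6(Δ_1 - Δ_0) = 44
  1·σ_1 + 6·σ_2 + 2·σ_3 = 6(Δ_2 - Δ_1) = -36
Clamped end conditions give two more equations: 2h_0·σ_0 + h_0·σ_1 = 6(Δ_0 - S'(0)) = -11 and h_2·σ_2 + 2h_2·σ_3 = 6(S'(6) - Δ_2) = 30.
Solving: σ_0 = -46/7, σ_1 = 199/21, σ_2 = -254/21, σ_3 = 569/42.
On [3, 4], S'(t) = b_1 + 2c_1·(t - 3) + 3d_1·(t - 3)² with b_1 = Δ_1 - h_1(2σ_1 + σ_2)/6 = 27/7, c_1 = σ_1/2 = 199/42, d_1 = (σ_2 - σ_1)/(6h_1) = -151/42. So S'(3) = 27/7.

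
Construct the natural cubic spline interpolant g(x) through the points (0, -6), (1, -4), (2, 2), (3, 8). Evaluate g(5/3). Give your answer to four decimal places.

-0.2173

With M_i denoting the second derivative at x_i, h_i = 1, 1, 1, and Δ_i = (y_(i+1) − y_i)/h_i = 2, 6, 6:
  1·M_0 + 4·M_1 + 1·M_2 = 6(Δ_1 - Δ_0) = 24
  1·M_1 + 4·M_2 + 1·M_3 = 6(Δ_2 - Δ_1) = 0
Natural end conditions: M_0 = M_3 = 0.
Forward elimination and back-substitution give M_0 = 0, M_1 = 32/5, M_2 = -8/5, M_3 = 0.
On [1, 2], g(x) = -4 + 62/15·(x - 1) + 16/5·(x - 1)² - 4/3·(x - 1)³.
With (x - 1) = 2/3: g(5/3) = -88/405.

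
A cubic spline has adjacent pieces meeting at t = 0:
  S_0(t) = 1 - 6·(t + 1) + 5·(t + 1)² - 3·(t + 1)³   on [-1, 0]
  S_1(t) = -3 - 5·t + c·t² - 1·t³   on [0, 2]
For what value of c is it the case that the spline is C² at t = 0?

S_0''(t) = 10 - 18·(t + 1), so S_0''(0) = -8. On the right, S_1''(0) = 2c, so c = -4.

-4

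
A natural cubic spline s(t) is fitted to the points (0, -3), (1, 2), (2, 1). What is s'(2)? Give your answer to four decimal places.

-2.5000

With M_i denoting the second derivative at x_i, h_i = 1, 1, and Δ_i = (y_(i+1) − y_i)/h_i = 5, -1:
  1·M_0 + 4·M_1 + 1·M_2 = 6(Δ_1 - Δ_0) = -36
Natural end conditions: M_0 = M_2 = 0.
Solving: M_0 = 0, M_1 = -9, M_2 = 0.
On [1, 2], s'(t) = b_1 + 2c_1·(t - 1) + 3d_1·(t - 1)² with b_1 = Δ_1 - h_1(2M_1 + M_2)/6 = 2, c_1 = M_1/2 = -9/2, d_1 = (M_2 - M_1)/(6h_1) = 3/2. So s'(2) = -5/2.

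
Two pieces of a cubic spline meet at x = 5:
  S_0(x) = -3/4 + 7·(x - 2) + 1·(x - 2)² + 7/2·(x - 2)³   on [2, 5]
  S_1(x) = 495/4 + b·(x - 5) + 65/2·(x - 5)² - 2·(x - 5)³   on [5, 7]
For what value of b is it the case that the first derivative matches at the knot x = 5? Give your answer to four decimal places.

107.5000

S_0'(x) = 7 + 2·(x - 2) + 21/2·(x - 2)², so S_0'(5) = 215/2. On the right, S_1'(5) = b, so b = 215/2.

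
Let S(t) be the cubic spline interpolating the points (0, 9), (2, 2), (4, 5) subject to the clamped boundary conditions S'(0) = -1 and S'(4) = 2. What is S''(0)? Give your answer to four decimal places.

-6.7500

Put σ_i = S'' at the i-th knot. Here h = (2, 2) and Δ = (-7/2, 3/2), so the interior equations h_(i-1)·σ_(i-1) + 2(h_(i-1)+h_i)·σ_i + h_i·σ_(i+1) = 6(Δ_i − Δ_(i-1)) read
  2·σ_0 + 8·σ_1 + 2·σ_2 = 6(Δ_1 - Δ_0) = 30
Clamped end conditions give two more equations: 2h_0·σ_0 + h_0·σ_1 = 6(Δ_0 - S'(0)) = -15 and h_1·σ_1 + 2h_1·σ_2 = 6(S'(4) - Δ_1) = 3.
Forward elimination and back-substitution give σ_0 = -27/4, σ_1 = 6, σ_2 = -9/4.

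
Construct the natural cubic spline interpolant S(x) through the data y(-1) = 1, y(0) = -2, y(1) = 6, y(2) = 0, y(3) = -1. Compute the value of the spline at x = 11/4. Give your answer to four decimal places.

-1.3443

Let m_i = S''(x_i). Step sizes h_i = 1, 1, 1, 1; slopes of the chords Δ_i = (y_(i+1) - y_i)/h_i = -3, 8, -6, -1.
  1·m_0 + 4·m_1 + 1·m_2 = 6(Δ_1 - Δ_0) = 66
  1·m_1 + 4·m_2 + 1·m_3 = 6(Δ_2 - Δ_1) = -84
  1·m_2 + 4·m_3 + 1·m_4 = 6(Δ_3 - Δ_2) = 30
Natural end conditions: m_0 = m_4 = 0.
Solving: m_0 = 0, m_1 = 339/14, m_2 = -216/7, m_3 = 213/14, m_4 = 0.
On [2, 3], S(x) = 0 - 85/14·(x - 2) + 213/28·(x - 2)² - 71/28·(x - 2)³.
With (x - 2) = 3/4: S(11/4) = -2409/1792.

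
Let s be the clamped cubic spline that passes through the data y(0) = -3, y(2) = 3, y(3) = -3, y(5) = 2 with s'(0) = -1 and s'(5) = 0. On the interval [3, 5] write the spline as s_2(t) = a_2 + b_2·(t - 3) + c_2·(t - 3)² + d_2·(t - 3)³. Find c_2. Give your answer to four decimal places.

7.4688

Put m_i = s'' at the i-th knot. Here h = (2, 1, 2) and Δ = (3, -6, 5/2), so the interior equations h_(i-1)·m_(i-1) + 2(h_(i-1)+h_i)·m_i + h_i·m_(i+1) = 6(Δ_i − Δ_(i-1)) read
  2·m_0 + 6·m_1 + 1·m_2 = 6(Δ_1 - Δ_0) = -54
  1·m_1 + 6·m_2 + 2·m_3 = 6(Δ_2 - Δ_1) = 51
Clamped end conditions give two more equations: 2h_0·m_0 + h_0·m_1 = 6(Δ_0 - s'(0)) = 24 and h_2·m_2 + 2h_2·m_3 = 6(s'(5) - Δ_2) = -15.
Solving: m_0 = 451/32, m_1 = -259/16, m_2 = 239/16, m_3 = -359/32.
On [3, 5], with s_2(t) = a_2 + b_2·(t - 3) + c_2·(t - 3)² + d_2·(t - 3)³: c_2 = m_2/2 = 239/32, d_2 = (m_3 - m_2)/(6h_2) = -279/128, b_2 = Δ_2 - h_2(2m_2 + m_3)/6 = -119/32.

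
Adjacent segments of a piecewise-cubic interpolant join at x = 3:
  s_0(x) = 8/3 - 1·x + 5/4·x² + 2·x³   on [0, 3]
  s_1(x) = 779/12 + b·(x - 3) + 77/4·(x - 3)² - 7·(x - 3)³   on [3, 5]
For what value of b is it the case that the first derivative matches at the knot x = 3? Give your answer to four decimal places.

60.5000

s_0'(x) = -1 + 5/2·x + 6·x², so s_0'(3) = 121/2. On the right, s_1'(3) = b, so b = 121/2.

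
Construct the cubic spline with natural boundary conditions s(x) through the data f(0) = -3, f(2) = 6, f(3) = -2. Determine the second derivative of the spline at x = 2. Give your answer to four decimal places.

Write σ_i for s''(x_i). With h_i = 2, 1 and divided differences Δ_i = 9/2, -8, the continuity of s' gives the tridiagonal system
  2·σ_0 + 6·σ_1 + 1·σ_2 = 6(Δ_1 - Δ_0) = -75
Natural end conditions: σ_0 = σ_2 = 0.
Solving: σ_0 = 0, σ_1 = -25/2, σ_2 = 0.

-12.5000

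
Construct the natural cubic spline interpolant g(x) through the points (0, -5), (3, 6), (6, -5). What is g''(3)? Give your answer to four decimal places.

Write M_i for g''(x_i). With h_i = 3, 3 and divided differences Δ_i = 11/3, -11/3, the continuity of g' gives the tridiagonal system
  3·M_0 + 12·M_1 + 3·M_2 = 6(Δ_1 - Δ_0) = -44
Natural end conditions: M_0 = M_2 = 0.
Forward elimination and back-substitution give M_0 = 0, M_1 = -11/3, M_2 = 0.

-3.6667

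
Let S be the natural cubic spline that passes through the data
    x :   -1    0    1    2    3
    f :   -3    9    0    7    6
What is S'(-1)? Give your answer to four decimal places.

Let M_i = S''(x_i). Step sizes h_i = 1, 1, 1, 1; slopes of the chords Δ_i = (y_(i+1) - y_i)/h_i = 12, -9, 7, -1.
  1·M_0 + 4·M_1 + 1·M_2 = 6(Δ_1 - Δ_0) = -126
  1·M_1 + 4·M_2 + 1·M_3 = 6(Δ_2 - Δ_1) = 96
  1·M_2 + 4·M_3 + 1·M_4 = 6(Δ_3 - Δ_2) = -48
Natural end conditions: M_0 = M_4 = 0.
Hence M_0 = 0, M_1 = -1161/28, M_2 = 279/7, M_3 = -615/28, M_4 = 0.
On [-1, 0], S'(x) = b_0 + 2c_0·(x + 1) + 3d_0·(x + 1)² with b_0 = Δ_0 - h_0(2M_0 + M_1)/6 = 1059/56, c_0 = M_0/2 = 0, d_0 = (M_1 - M_0)/(6h_0) = -387/56. So S'(-1) = 1059/56.

18.9107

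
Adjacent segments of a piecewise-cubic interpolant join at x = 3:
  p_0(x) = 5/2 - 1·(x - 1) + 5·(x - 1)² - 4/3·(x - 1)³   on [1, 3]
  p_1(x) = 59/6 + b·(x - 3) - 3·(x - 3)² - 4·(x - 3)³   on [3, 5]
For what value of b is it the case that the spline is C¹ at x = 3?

3

p_0'(x) = -1 + 10·(x - 1) - 4·(x - 1)², so p_0'(3) = 3. On the right, p_1'(3) = b, so b = 3.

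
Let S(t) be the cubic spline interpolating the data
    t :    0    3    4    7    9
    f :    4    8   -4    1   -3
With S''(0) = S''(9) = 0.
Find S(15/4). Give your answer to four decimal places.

Let M_i = S''(x_i). Step sizes h_i = 3, 1, 3, 2; slopes of the chords Δ_i = (y_(i+1) - y_i)/h_i = 4/3, -12, 5/3, -2.
  3·M_0 + 8·M_1 + 1·M_2 = 6(Δ_1 - Δ_0) = -80
  1·M_1 + 8·M_2 + 3·M_3 = 6(Δ_2 - Δ_1) = 82
  3·M_2 + 10·M_3 + 2·M_4 = 6(Δ_3 - Δ_2) = -22
Natural end conditions: M_0 = M_4 = 0.
Forward elimination and back-substitution give M_0 = 0, M_1 = -3283/279, M_2 = 3944/279, M_3 = -599/93, M_4 = 0.
On [3, 4], S(t) = 8 - 2911/279·(t - 3) - 3283/558·(t - 3)² + 803/186·(t - 3)³.
With (t - 3) = 3/4: S(15/4) = -15635/11904.

-1.3134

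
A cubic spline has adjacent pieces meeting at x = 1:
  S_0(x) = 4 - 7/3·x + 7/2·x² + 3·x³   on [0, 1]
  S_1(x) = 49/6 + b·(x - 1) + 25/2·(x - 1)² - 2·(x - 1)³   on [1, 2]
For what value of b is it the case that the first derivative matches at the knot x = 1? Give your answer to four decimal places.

13.6667

S_0'(x) = -7/3 + 7·x + 9·x², so S_0'(1) = 41/3. On the right, S_1'(1) = b, so b = 41/3.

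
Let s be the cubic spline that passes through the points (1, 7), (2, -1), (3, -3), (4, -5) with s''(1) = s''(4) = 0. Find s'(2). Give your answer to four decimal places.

Put m_i = s'' at the i-th knot. Here h = (1, 1, 1) and Δ = (-8, -2, -2), so the interior equations h_(i-1)·m_(i-1) + 2(h_(i-1)+h_i)·m_i + h_i·m_(i+1) = 6(Δ_i − Δ_(i-1)) read
  1·m_0 + 4·m_1 + 1·m_2 = 6(Δ_1 - Δ_0) = 36
  1·m_1 + 4·m_2 + 1·m_3 = 6(Δ_2 - Δ_1) = 0
Natural end conditions: m_0 = m_3 = 0.
Forward elimination and back-substitution give m_0 = 0, m_1 = 48/5, m_2 = -12/5, m_3 = 0.
On [2, 3], s'(x) = b_1 + 2c_1·(x - 2) + 3d_1·(x - 2)² with b_1 = Δ_1 - h_1(2m_1 + m_2)/6 = -24/5, c_1 = m_1/2 = 24/5, d_1 = (m_2 - m_1)/(6h_1) = -2. So s'(2) = -24/5.

-4.8000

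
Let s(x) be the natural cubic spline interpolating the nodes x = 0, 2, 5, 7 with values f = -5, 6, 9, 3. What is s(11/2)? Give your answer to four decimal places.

7.8822

Write M_i for s''(x_i). With h_i = 2, 3, 2 and divided differences Δ_i = 11/2, 1, -3, the continuity of s' gives the tridiagonal system
  2·M_0 + 10·M_1 + 3·M_2 = 6(Δ_1 - Δ_0) = -27
  3·M_1 + 10·M_2 + 2·M_3 = 6(Δ_2 - Δ_1) = -24
Natural end conditions: M_0 = M_3 = 0.
Forward elimination and back-substitution give M_0 = 0, M_1 = -198/91, M_2 = -159/91, M_3 = 0.
On [5, 7], s(x) = 9 - 167/91·(x - 5) - 159/182·(x - 5)² + 53/364·(x - 5)³.
With (x - 5) = 1/2: s(11/2) = 3279/416.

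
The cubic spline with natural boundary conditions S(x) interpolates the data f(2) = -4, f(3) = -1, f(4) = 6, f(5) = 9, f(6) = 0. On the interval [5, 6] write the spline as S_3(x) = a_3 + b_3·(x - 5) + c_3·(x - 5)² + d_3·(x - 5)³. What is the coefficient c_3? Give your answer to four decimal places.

Write M_i for S''(x_i). With h_i = 1, 1, 1, 1 and divided differences Δ_i = 3, 7, 3, -9, the continuity of S' gives the tridiagonal system
  1·M_0 + 4·M_1 + 1·M_2 = 6(Δ_1 - Δ_0) = 24
  1·M_1 + 4·M_2 + 1·M_3 = 6(Δ_2 - Δ_1) = -24
  1·M_2 + 4·M_3 + 1·M_4 = 6(Δ_3 - Δ_2) = -72
Natural end conditions: M_0 = M_4 = 0.
Forward elimination and back-substitution give M_0 = 0, M_1 = 48/7, M_2 = -24/7, M_3 = -120/7, M_4 = 0.
On [5, 6], with S_3(x) = a_3 + b_3·(x - 5) + c_3·(x - 5)² + d_3·(x - 5)³: c_3 = M_3/2 = -60/7, d_3 = (M_4 - M_3)/(6h_3) = 20/7, b_3 = Δ_3 - h_3(2M_3 + M_4)/6 = -23/7.

-8.5714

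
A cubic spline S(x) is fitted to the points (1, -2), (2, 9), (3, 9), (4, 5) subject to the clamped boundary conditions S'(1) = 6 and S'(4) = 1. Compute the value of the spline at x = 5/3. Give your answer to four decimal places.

Let M_i = S''(x_i). Step sizes h_i = 1, 1, 1; slopes of the chords Δ_i = (y_(i+1) - y_i)/h_i = 11, 0, -4.
  1·M_0 + 4·M_1 + 1·M_2 = 6(Δ_1 - Δ_0) = -66
  1·M_1 + 4·M_2 + 1·M_3 = 6(Δ_2 - Δ_1) = -24
Clamped end conditions give two more equations: 2h_0·M_0 + h_0·M_1 = 6(Δ_0 - S'(1)) = 30 and h_2·M_2 + 2h_2·M_3 = 6(S'(4) - Δ_2) = 30.
Solving the tridiagonal system: M_0 = 388/15, M_1 = -326/15, M_2 = -74/15, M_3 = 262/15.
On [1, 2], S(x) = -2 + 6·(x - 1) + 194/15·(x - 1)² - 119/15·(x - 1)³.
With (x - 1) = 2/3: S(5/3) = 2186/405.

5.3975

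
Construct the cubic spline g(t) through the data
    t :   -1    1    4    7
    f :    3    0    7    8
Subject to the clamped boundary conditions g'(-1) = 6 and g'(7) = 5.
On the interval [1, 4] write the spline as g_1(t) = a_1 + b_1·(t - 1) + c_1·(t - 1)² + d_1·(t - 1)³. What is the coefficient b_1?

-2

Let M_i = g''(x_i). Step sizes h_i = 2, 3, 3; slopes of the chords Δ_i = (y_(i+1) - y_i)/h_i = -3/2, 7/3, 1/3.
  2·M_0 + 10·M_1 + 3·M_2 = 6(Δ_1 - Δ_0) = 23
  3·M_1 + 12·M_2 + 3·M_3 = 6(Δ_2 - Δ_1) = -12
Clamped end conditions give two more equations: 2h_0·M_0 + h_0·M_1 = 6(Δ_0 - g'(-1)) = -45 and h_2·M_2 + 2h_2·M_3 = 6(g'(7) - Δ_2) = 28.
Solving the tridiagonal system: M_0 = -29/2, M_1 = 13/2, M_2 = -13/3, M_3 = 41/6.
On [1, 4], with g_1(t) = a_1 + b_1·(t - 1) + c_1·(t - 1)² + d_1·(t - 1)³: c_1 = M_1/2 = 13/4, d_1 = (M_2 - M_1)/(6h_1) = -65/108, b_1 = Δ_1 - h_1(2M_1 + M_2)/6 = -2.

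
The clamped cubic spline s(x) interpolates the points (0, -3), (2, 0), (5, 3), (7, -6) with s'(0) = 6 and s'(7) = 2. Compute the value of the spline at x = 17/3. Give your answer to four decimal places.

With m_i denoting the second derivative at x_i, h_i = 2, 3, 2, and Δ_i = (y_(i+1) − y_i)/h_i = 3/2, 1, -9/2:
  2·m_0 + 10·m_1 + 3·m_2 = 6(Δ_1 - Δ_0) = -3
  3·m_1 + 10·m_2 + 2·m_3 = 6(Δ_2 - Δ_1) = -33
Clamped end conditions give two more equations: 2h_0·m_0 + h_0·m_1 = 6(Δ_0 - s'(0)) = -27 and h_2·m_2 + 2h_2·m_3 = 6(s'(7) - Δ_2) = 39.
Forward elimination and back-substitution give m_0 = -17/2, m_1 = 7/2, m_2 = -7, m_3 = 53/4.
On [5, 7], s(x) = 3 - 17/4·(x - 5) - 7/2·(x - 5)² + 27/16·(x - 5)³.
With (x - 5) = 2/3: s(17/3) = -8/9.

-0.8889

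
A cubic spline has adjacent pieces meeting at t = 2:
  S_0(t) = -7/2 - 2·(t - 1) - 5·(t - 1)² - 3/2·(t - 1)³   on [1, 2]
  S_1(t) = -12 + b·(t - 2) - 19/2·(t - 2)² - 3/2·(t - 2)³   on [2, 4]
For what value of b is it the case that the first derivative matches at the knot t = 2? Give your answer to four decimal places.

S_0'(t) = -2 - 10·(t - 1) - 9/2·(t - 1)², so S_0'(2) = -33/2. On the right, S_1'(2) = b, so b = -33/2.

-16.5000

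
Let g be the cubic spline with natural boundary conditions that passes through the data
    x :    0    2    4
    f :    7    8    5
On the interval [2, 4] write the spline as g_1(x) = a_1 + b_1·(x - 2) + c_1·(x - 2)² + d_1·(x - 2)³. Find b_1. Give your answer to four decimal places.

Let σ_i = g''(x_i). Step sizes h_i = 2, 2; slopes of the chords Δ_i = (y_(i+1) - y_i)/h_i = 1/2, -3/2.
  2·σ_0 + 8·σ_1 + 2·σ_2 = 6(Δ_1 - Δ_0) = -12
Natural end conditions: σ_0 = σ_2 = 0.
Forward elimination and back-substitution give σ_0 = 0, σ_1 = -3/2, σ_2 = 0.
On [2, 4], with g_1(x) = a_1 + b_1·(x - 2) + c_1·(x - 2)² + d_1·(x - 2)³: c_1 = σ_1/2 = -3/4, d_1 = (σ_2 - σ_1)/(6h_1) = 1/8, b_1 = Δ_1 - h_1(2σ_1 + σ_2)/6 = -1/2.

-0.5000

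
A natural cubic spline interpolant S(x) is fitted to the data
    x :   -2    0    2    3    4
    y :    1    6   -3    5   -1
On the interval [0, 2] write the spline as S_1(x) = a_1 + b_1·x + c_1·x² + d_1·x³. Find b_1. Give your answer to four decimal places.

Write σ_i for S''(x_i). With h_i = 2, 2, 1, 1 and divided differences Δ_i = 5/2, -9/2, 8, -6, the continuity of S' gives the tridiagonal system
  2·σ_0 + 8·σ_1 + 2·σ_2 = 6(Δ_1 - Δ_0) = -42
  2·σ_1 + 6·σ_2 + 1·σ_3 = 6(Δ_2 - Δ_1) = 75
  1·σ_2 + 4·σ_3 + 1·σ_4 = 6(Δ_3 - Δ_2) = -84
Natural end conditions: σ_0 = σ_4 = 0.
Solving: σ_0 = 0, σ_1 = -289/28, σ_2 = 142/7, σ_3 = -365/14, σ_4 = 0.
On [0, 2], with S_1(x) = a_1 + b_1·x + c_1·x² + d_1·x³: c_1 = σ_1/2 = -289/56, d_1 = (σ_2 - σ_1)/(6h_1) = 857/336, b_1 = Δ_1 - h_1(2σ_1 + σ_2)/6 = -92/21.

-4.3810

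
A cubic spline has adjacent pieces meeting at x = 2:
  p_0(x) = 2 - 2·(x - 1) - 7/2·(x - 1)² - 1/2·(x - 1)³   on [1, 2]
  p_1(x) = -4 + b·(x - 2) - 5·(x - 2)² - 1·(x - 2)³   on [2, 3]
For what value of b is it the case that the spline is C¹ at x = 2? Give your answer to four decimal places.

-10.5000

p_0'(x) = -2 - 7·(x - 1) - 3/2·(x - 1)², so p_0'(2) = -21/2. On the right, p_1'(2) = b, so b = -21/2.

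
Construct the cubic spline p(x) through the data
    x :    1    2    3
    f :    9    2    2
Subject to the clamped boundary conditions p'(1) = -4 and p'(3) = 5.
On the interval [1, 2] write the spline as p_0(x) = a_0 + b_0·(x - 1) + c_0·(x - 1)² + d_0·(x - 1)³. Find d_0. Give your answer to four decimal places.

Put σ_i = p'' at the i-th knot. Here h = (1, 1) and Δ = (-7, 0), so the interior equations h_(i-1)·σ_(i-1) + 2(h_(i-1)+h_i)·σ_i + h_i·σ_(i+1) = 6(Δ_i − Δ_(i-1)) read
  1·σ_0 + 4·σ_1 + 1·σ_2 = 6(Δ_1 - Δ_0) = 42
Clamped end conditions give two more equations: 2h_0·σ_0 + h_0·σ_1 = 6(Δ_0 - p'(1)) = -18 and h_1·σ_1 + 2h_1·σ_2 = 6(p'(3) - Δ_1) = 30.
Solving the tridiagonal system: σ_0 = -15, σ_1 = 12, σ_2 = 9.
On [1, 2], with p_0(x) = a_0 + b_0·(x - 1) + c_0·(x - 1)² + d_0·(x - 1)³: c_0 = σ_0/2 = -15/2, d_0 = (σ_1 - σ_0)/(6h_0) = 9/2, b_0 = Δ_0 - h_0(2σ_0 + σ_1)/6 = -4.

4.5000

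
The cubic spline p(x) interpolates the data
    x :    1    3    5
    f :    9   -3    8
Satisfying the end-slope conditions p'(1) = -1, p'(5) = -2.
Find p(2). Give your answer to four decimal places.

2.6563

Let M_i = p''(x_i). Step sizes h_i = 2, 2; slopes of the chords Δ_i = (y_(i+1) - y_i)/h_i = -6, 11/2.
  2·M_0 + 8·M_1 + 2·M_2 = 6(Δ_1 - Δ_0) = 69
Clamped end conditions give two more equations: 2h_0·M_0 + h_0·M_1 = 6(Δ_0 - p'(1)) = -30 and h_1·M_1 + 2h_1·M_2 = 6(p'(5) - Δ_1) = -45.
Solving: M_0 = -131/8, M_1 = 71/4, M_2 = -161/8.
On [1, 3], p(x) = 9 - 1·(x - 1) - 131/16·(x - 1)² + 91/32·(x - 1)³.
With (x - 1) = 1: p(2) = 85/32.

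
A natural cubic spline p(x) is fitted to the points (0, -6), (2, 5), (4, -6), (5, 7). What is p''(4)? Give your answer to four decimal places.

Put M_i = p'' at the i-th knot. Here h = (2, 2, 1) and Δ = (11/2, -11/2, 13), so the interior equations h_(i-1)·M_(i-1) + 2(h_(i-1)+h_i)·M_i + h_i·M_(i+1) = 6(Δ_i − Δ_(i-1)) read
  2·M_0 + 8·M_1 + 2·M_2 = 6(Δ_1 - Δ_0) = -66
  2·M_1 + 6·M_2 + 1·M_3 = 6(Δ_2 - Δ_1) = 111
Natural end conditions: M_0 = M_3 = 0.
Solving the tridiagonal system: M_0 = 0, M_1 = -309/22, M_2 = 255/11, M_3 = 0.

23.1818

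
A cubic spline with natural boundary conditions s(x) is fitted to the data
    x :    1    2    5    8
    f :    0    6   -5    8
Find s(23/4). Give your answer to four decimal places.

With σ_i denoting the second derivative at x_i, h_i = 1, 3, 3, and Δ_i = (y_(i+1) − y_i)/h_i = 6, -11/3, 13/3:
  1·σ_0 + 8·σ_1 + 3·σ_2 = 6(Δ_1 - Δ_0) = -58
  3·σ_1 + 12·σ_2 + 3·σ_3 = 6(Δ_2 - Δ_1) = 48
Natural end conditions: σ_0 = σ_3 = 0.
Solving the tridiagonal system: σ_0 = 0, σ_1 = -280/29, σ_2 = 186/29, σ_3 = 0.
On [5, 8], s(x) = -5 - 181/87·(x - 5) + 93/29·(x - 5)² - 31/87·(x - 5)³.
With (x - 5) = 3/4: s(23/4) = -9107/1856.

-4.9068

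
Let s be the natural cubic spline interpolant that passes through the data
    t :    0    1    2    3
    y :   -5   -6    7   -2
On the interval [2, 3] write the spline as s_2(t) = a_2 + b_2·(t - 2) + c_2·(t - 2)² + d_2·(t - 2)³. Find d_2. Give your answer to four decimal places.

With m_i denoting the second derivative at x_i, h_i = 1, 1, 1, and Δ_i = (y_(i+1) − y_i)/h_i = -1, 13, -9:
  1·m_0 + 4·m_1 + 1·m_2 = 6(Δ_1 - Δ_0) = 84
  1·m_1 + 4·m_2 + 1·m_3 = 6(Δ_2 - Δ_1) = -132
Natural end conditions: m_0 = m_3 = 0.
Forward elimination and back-substitution give m_0 = 0, m_1 = 156/5, m_2 = -204/5, m_3 = 0.
On [2, 3], with s_2(t) = a_2 + b_2·(t - 2) + c_2·(t - 2)² + d_2·(t - 2)³: c_2 = m_2/2 = -102/5, d_2 = (m_3 - m_2)/(6h_2) = 34/5, b_2 = Δ_2 - h_2(2m_2 + m_3)/6 = 23/5.

6.8000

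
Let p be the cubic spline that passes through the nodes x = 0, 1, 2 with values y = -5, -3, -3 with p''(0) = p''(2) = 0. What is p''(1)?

-3

Write M_i for p''(x_i). With h_i = 1, 1 and divided differences Δ_i = 2, 0, the continuity of p' gives the tridiagonal system
  1·M_0 + 4·M_1 + 1·M_2 = 6(Δ_1 - Δ_0) = -12
Natural end conditions: M_0 = M_2 = 0.
Hence M_0 = 0, M_1 = -3, M_2 = 0.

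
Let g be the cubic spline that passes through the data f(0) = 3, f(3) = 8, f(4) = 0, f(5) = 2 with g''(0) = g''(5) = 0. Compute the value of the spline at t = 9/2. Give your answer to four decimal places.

Put M_i = g'' at the i-th knot. Here h = (3, 1, 1) and Δ = (5/3, -8, 2), so the interior equations h_(i-1)·M_(i-1) + 2(h_(i-1)+h_i)·M_i + h_i·M_(i+1) = 6(Δ_i − Δ_(i-1)) read
  3·M_0 + 8·M_1 + 1·M_2 = 6(Δ_1 - Δ_0) = -58
  1·M_1 + 4·M_2 + 1·M_3 = 6(Δ_2 - Δ_1) = 60
Natural end conditions: M_0 = M_3 = 0.
Hence M_0 = 0, M_1 = -292/31, M_2 = 538/31, M_3 = 0.
On [4, 5], g(t) = 0 - 352/93·(t - 4) + 269/31·(t - 4)² - 269/93·(t - 4)³.
With (t - 4) = 1/2: g(9/2) = -21/248.

-0.0847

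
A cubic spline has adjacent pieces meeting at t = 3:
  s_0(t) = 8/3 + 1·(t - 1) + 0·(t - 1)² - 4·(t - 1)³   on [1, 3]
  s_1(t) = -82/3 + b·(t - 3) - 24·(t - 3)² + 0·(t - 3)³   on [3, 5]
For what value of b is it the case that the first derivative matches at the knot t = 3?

s_0'(t) = 1 + 0·(t - 1) - 12·(t - 1)², so s_0'(3) = -47. On the right, s_1'(3) = b, so b = -47.

-47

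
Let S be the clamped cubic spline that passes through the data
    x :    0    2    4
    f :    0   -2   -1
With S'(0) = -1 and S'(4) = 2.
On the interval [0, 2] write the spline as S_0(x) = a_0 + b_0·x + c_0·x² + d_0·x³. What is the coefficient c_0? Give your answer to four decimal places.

Let σ_i = S''(x_i). Step sizes h_i = 2, 2; slopes of the chords Δ_i = (y_(i+1) - y_i)/h_i = -1, 1/2.
  2·σ_0 + 8·σ_1 + 2·σ_2 = 6(Δ_1 - Δ_0) = 9
Clamped end conditions give two more equations: 2h_0·σ_0 + h_0·σ_1 = 6(Δ_0 - S'(0)) = 0 and h_1·σ_1 + 2h_1·σ_2 = 6(S'(4) - Δ_1) = 9.
Solving the tridiagonal system: σ_0 = -3/8, σ_1 = 3/4, σ_2 = 15/8.
On [0, 2], with S_0(x) = a_0 + b_0·x + c_0·x² + d_0·x³: c_0 = σ_0/2 = -3/16, d_0 = (σ_1 - σ_0)/(6h_0) = 3/32, b_0 = Δ_0 - h_0(2σ_0 + σ_1)/6 = -1.

-0.1875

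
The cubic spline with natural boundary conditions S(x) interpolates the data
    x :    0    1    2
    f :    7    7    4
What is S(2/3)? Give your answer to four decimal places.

Let m_i = S''(x_i). Step sizes h_i = 1, 1; slopes of the chords Δ_i = (y_(i+1) - y_i)/h_i = 0, -3.
  1·m_0 + 4·m_1 + 1·m_2 = 6(Δ_1 - Δ_0) = -18
Natural end conditions: m_0 = m_2 = 0.
Forward elimination and back-substitution give m_0 = 0, m_1 = -9/2, m_2 = 0.
On [0, 1], S(x) = 7 + 3/4·x + 0·x² - 3/4·x³.
With x = 2/3: S(2/3) = 131/18.

7.2778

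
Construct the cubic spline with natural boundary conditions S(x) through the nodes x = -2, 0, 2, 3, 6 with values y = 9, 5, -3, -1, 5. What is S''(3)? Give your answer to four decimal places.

-0.9070

Put M_i = S'' at the i-th knot. Here h = (2, 2, 1, 3) and Δ = (-2, -4, 2, 2), so the interior equations h_(i-1)·M_(i-1) + 2(h_(i-1)+h_i)·M_i + h_i·M_(i+1) = 6(Δ_i − Δ_(i-1)) read
  2·M_0 + 8·M_1 + 2·M_2 = 6(Δ_1 - Δ_0) = -12
  2·M_1 + 6·M_2 + 1·M_3 = 6(Δ_2 - Δ_1) = 36
  1·M_2 + 8·M_3 + 3·M_4 = 6(Δ_3 - Δ_2) = 0
Natural end conditions: M_0 = M_4 = 0.
Hence M_0 = 0, M_1 = -285/86, M_2 = 312/43, M_3 = -39/43, M_4 = 0.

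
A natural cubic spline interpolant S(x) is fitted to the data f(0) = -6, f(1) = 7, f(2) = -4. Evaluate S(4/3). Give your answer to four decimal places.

Put M_i = S'' at the i-th knot. Here h = (1, 1) and Δ = (13, -11), so the interior equations h_(i-1)·M_(i-1) + 2(h_(i-1)+h_i)·M_i + h_i·M_(i+1) = 6(Δ_i − Δ_(i-1)) read
  1·M_0 + 4·M_1 + 1·M_2 = 6(Δ_1 - Δ_0) = -144
Natural end conditions: M_0 = M_2 = 0.
Hence M_0 = 0, M_1 = -36, M_2 = 0.
On [1, 2], S(x) = 7 + 1·(x - 1) - 18·(x - 1)² + 6·(x - 1)³.
With (x - 1) = 1/3: S(4/3) = 50/9.

5.5556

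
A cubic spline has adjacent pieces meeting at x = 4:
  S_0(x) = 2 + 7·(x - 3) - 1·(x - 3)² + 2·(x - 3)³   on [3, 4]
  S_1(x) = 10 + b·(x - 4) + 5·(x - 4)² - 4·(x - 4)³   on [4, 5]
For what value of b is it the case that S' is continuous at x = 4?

S_0'(x) = 7 - 2·(x - 3) + 6·(x - 3)², so S_0'(4) = 11. On the right, S_1'(4) = b, so b = 11.

11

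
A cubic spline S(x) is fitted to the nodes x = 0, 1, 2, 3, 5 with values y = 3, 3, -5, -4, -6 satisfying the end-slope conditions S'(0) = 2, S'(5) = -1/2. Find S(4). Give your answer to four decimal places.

Write σ_i for S''(x_i). With h_i = 1, 1, 1, 2 and divided differences Δ_i = 0, -8, 1, -1, the continuity of S' gives the tridiagonal system
  1·σ_0 + 4·σ_1 + 1·σ_2 = 6(Δ_1 - Δ_0) = -48
  1·σ_1 + 4·σ_2 + 1·σ_3 = 6(Δ_2 - Δ_1) = 54
  1·σ_2 + 6·σ_3 + 2·σ_4 = 6(Δ_3 - Δ_2) = -12
Clamped end conditions give two more equations: 2h_0·σ_0 + h_0·σ_1 = 6(Δ_0 - S'(0)) = -12 and h_3·σ_3 + 2h_3·σ_4 = 6(S'(5) - Δ_3) = 3.
Solving the tridiagonal system: σ_0 = 229/82, σ_1 = -721/41, σ_2 = 1603/82, σ_3 = -271/41, σ_4 = 665/164.
On [3, 5], S(x) = -4 + 337/164·(x - 3) - 271/82·(x - 3)² + 583/656·(x - 3)³.
With (x - 3) = 1: S(4) = -2861/656.

-4.3613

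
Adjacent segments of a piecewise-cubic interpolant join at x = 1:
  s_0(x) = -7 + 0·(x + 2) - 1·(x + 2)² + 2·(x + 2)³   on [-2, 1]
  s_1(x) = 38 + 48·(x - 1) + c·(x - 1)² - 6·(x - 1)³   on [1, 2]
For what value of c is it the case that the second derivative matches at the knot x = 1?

17

s_0''(x) = -2 + 12·(x + 2), so s_0''(1) = 34. On the right, s_1''(1) = 2c, so c = 17.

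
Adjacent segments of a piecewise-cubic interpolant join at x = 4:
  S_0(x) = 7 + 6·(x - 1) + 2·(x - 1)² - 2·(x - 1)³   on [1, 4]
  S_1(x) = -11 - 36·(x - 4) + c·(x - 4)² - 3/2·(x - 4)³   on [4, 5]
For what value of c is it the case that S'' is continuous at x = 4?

-16

S_0''(x) = 4 - 12·(x - 1), so S_0''(4) = -32. On the right, S_1''(4) = 2c, so c = -16.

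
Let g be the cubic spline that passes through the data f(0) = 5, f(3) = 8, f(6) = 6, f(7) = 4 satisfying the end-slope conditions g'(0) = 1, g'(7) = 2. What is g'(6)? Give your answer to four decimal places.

-3.3548

With M_i denoting the second derivative at x_i, h_i = 3, 3, 1, and Δ_i = (y_(i+1) − y_i)/h_i = 1, -2/3, -2:
  3·M_0 + 12·M_1 + 3·M_2 = 6(Δ_1 - Δ_0) = -10
  3·M_1 + 8·M_2 + 1·M_3 = 6(Δ_2 - Δ_1) = -8
Clamped end conditions give two more equations: 2h_0·M_0 + h_0·M_1 = 6(Δ_0 - g'(0)) = 0 and h_2·M_2 + 2h_2·M_3 = 6(g'(7) - Δ_2) = 24.
Solving the tridiagonal system: M_0 = 10/93, M_1 = -20/93, M_2 = -80/31, M_3 = 412/31.
On [6, 7], g'(t) = b_2 + 2c_2·(t - 6) + 3d_2·(t - 6)² with b_2 = Δ_2 - h_2(2M_2 + M_3)/6 = -104/31, c_2 = M_2/2 = -40/31, d_2 = (M_3 - M_2)/(6h_2) = 82/31. So g'(6) = -104/31.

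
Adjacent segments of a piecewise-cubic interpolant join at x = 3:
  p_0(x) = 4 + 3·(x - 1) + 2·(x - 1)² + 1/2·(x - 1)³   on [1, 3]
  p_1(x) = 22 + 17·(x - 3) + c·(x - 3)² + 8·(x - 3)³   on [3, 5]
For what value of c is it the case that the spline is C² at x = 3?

p_0''(x) = 4 + 3·(x - 1), so p_0''(3) = 10. On the right, p_1''(3) = 2c, so c = 5.

5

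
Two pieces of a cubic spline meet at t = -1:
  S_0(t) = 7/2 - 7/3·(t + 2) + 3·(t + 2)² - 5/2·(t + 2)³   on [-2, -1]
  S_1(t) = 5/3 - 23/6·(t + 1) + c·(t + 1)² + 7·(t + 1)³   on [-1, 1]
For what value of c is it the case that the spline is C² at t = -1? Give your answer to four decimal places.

-4.5000

S_0''(t) = 6 - 15·(t + 2), so S_0''(-1) = -9. On the right, S_1''(-1) = 2c, so c = -9/2.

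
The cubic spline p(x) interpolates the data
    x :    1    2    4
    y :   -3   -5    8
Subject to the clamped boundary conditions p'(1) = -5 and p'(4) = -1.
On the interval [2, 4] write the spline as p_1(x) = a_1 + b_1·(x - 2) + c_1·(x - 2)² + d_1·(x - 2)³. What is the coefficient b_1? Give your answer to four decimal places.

Let M_i = p''(x_i). Step sizes h_i = 1, 2; slopes of the chords Δ_i = (y_(i+1) - y_i)/h_i = -2, 13/2.
  1·M_0 + 6·M_1 + 2·M_2 = 6(Δ_1 - Δ_0) = 51
Clamped end conditions give two more equations: 2h_0·M_0 + h_0·M_1 = 6(Δ_0 - p'(1)) = 18 and h_1·M_1 + 2h_1·M_2 = 6(p'(4) - Δ_1) = -45.
Forward elimination and back-substitution give M_0 = 11/6, M_1 = 43/3, M_2 = -221/12.
On [2, 4], with p_1(x) = a_1 + b_1·(x - 2) + c_1·(x - 2)² + d_1·(x - 2)³: c_1 = M_1/2 = 43/6, d_1 = (M_2 - M_1)/(6h_1) = -131/48, b_1 = Δ_1 - h_1(2M_1 + M_2)/6 = 37/12.

3.0833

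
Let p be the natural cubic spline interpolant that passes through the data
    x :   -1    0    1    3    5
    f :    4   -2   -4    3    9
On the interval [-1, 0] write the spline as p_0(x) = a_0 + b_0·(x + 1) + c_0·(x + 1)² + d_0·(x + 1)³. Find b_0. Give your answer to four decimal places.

-6.7798

With σ_i denoting the second derivative at x_i, h_i = 1, 1, 2, 2, and Δ_i = (y_(i+1) − y_i)/h_i = -6, -2, 7/2, 3:
  1·σ_0 + 4·σ_1 + 1·σ_2 = 6(Δ_1 - Δ_0) = 24
  1·σ_1 + 6·σ_2 + 2·σ_3 = 6(Δ_2 - Δ_1) = 33
  2·σ_2 + 8·σ_3 + 2·σ_4 = 6(Δ_3 - Δ_2) = -3
Natural end conditions: σ_0 = σ_4 = 0.
Hence σ_0 = 0, σ_1 = 131/28, σ_2 = 37/7, σ_3 = -95/56, σ_4 = 0.
On [-1, 0], with p_0(x) = a_0 + b_0·(x + 1) + c_0·(x + 1)² + d_0·(x + 1)³: c_0 = σ_0/2 = 0, d_0 = (σ_1 - σ_0)/(6h_0) = 131/168, b_0 = Δ_0 - h_0(2σ_0 + σ_1)/6 = -1139/168.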